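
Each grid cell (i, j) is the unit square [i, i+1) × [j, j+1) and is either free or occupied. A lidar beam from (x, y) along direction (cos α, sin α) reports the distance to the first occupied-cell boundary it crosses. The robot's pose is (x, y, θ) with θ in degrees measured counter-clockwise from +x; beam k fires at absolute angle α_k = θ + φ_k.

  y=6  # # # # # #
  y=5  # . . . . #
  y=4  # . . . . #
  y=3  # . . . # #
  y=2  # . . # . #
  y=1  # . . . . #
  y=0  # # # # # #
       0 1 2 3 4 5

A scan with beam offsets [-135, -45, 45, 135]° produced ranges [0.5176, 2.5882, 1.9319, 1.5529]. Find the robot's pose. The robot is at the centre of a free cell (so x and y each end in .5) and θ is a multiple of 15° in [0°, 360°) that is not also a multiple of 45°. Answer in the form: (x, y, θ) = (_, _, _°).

Enumerate (i+0.5, j+0.5, θ) over the 18 free cells and 16 admissible headings. For each, cast all 4 beams and compare to the given ranges.
  (1.5, 5.5, 150°): beam 1 = 1.9319 ≠ 0.5176 ✗
  (2.5, 4.5, 60°): beam 1 = 1.9319 ≠ 0.5176 ✗
  (1.5, 2.5, 345°): beam 1 = 0.5774 ≠ 0.5176 ✗
  (4.5, 4.5, 345°): beam 1 = 4.0415 ≠ 0.5176 ✗
  …
  (3.5, 5.5, 240°): r_1=0.5176, r_2=2.5882, r_3=1.9319, r_4=1.5529 — all match ✓
Unique over the lattice → pose = (3.5, 5.5, 240°).

(x, y, θ) = (3.5, 5.5, 240°)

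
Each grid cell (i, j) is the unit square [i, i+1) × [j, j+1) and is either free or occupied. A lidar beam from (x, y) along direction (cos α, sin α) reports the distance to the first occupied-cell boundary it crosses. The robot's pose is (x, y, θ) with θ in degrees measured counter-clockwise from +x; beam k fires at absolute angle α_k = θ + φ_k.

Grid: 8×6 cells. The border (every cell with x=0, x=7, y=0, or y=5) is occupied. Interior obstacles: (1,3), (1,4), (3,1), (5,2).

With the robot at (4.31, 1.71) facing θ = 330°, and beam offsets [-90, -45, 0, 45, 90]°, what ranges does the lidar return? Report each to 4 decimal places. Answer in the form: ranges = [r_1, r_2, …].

ranges = [0.6200, 0.7350, 1.4200, 1.1205, 1.3800]

beam 1: φ=-90°, α=240°
  cosα=-0.5000 sinα=-0.8660 | (4,1) | tMaxX 0.6200 tMaxY 0.8198 | tΔX 2.0000 tΔY 1.1547
    t=0.6200 [x] (3,1) — stop
  → r_1 = 0.6200
beam 2: φ=-45°, α=285°
  cosα=0.2588 sinα=-0.9659 | (4,1) | tMaxX 2.6660 tMaxY 0.7350 | tΔX 3.8637 tΔY 1.0353
    t=0.7350 [y] (4,0) — stop
  → r_2 = 0.7350
beam 3: φ=0°, α=330°
  cosα=0.8660 sinα=-0.5000 | (4,1) | tMaxX 0.7967 tMaxY 1.4200 | tΔX 1.1547 tΔY 2.0000
    t=0.7967 [x] (5,1)
    t=1.4200 [y] (5,0) — stop
  → r_3 = 1.4200
beam 4: φ=45°, α=15°
  cosα=0.9659 sinα=0.2588 | (4,1) | tMaxX 0.7143 tMaxY 1.1205 | tΔX 1.0353 tΔY 3.8637
    t=0.7143 [x] (5,1)
    t=1.1205 [y] (5,2) — stop
  → r_4 = 1.1205
beam 5: φ=90°, α=60°
  cosα=0.5000 sinα=0.8660 | (4,1) | tMaxX 1.3800 tMaxY 0.3349 | tΔX 2.0000 tΔY 1.1547
    t=0.3349 [y] (4,2)
    t=1.3800 [x] (5,2) — stop
  → r_5 = 1.3800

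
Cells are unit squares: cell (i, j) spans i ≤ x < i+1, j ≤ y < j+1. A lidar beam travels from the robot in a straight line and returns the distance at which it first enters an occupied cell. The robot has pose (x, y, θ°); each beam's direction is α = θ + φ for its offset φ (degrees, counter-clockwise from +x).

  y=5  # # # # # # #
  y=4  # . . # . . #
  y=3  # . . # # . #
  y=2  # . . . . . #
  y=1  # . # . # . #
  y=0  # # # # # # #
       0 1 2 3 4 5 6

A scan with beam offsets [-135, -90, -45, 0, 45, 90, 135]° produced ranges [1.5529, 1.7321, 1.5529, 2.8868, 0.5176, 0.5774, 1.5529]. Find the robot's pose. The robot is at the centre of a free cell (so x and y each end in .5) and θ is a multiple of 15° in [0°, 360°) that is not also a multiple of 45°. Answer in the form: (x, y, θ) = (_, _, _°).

(x, y, θ) = (2.5, 3.5, 300°)

Enumerate (i+0.5, j+0.5, θ) over the 15 free cells and 16 admissible headings. For each, cast all 7 beams and compare to the given ranges.
  (1.5, 2.5, 15°): beam 1 = 1.0000 ≠ 1.5529 ✗
  (2.5, 2.5, 210°): beam 1 = 1.9319 ≠ 1.5529 ✗
  (5.5, 2.5, 15°): beam 1 = 1.0000 ≠ 1.5529 ✗
  …
  (2.5, 3.5, 300°): r_1=1.5529, r_2=1.7321, r_3=1.5529, r_4=2.8868, r_5=0.5176, r_6=0.5774, r_7=1.5529 — all match ✓
Unique over the lattice → pose = (2.5, 3.5, 300°).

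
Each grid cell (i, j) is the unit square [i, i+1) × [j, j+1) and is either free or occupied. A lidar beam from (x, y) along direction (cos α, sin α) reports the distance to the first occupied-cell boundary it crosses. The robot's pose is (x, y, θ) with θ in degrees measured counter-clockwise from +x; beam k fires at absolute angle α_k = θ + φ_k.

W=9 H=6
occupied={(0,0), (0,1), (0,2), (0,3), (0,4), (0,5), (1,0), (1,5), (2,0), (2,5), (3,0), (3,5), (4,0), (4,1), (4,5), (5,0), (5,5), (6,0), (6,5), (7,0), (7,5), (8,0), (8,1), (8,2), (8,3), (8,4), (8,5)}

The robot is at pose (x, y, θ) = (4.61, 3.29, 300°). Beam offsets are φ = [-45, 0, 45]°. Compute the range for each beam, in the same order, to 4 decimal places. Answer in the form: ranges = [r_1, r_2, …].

beam 1: φ=-45°, α=255°
  d=(-0.2588,-0.9659)  start (4,3)  tX=2.3569 tY=0.3002  stride 1/|dx|=3.8637 1/|dy|=1.0353
    cross y-line → (4,2), t=0.3002
    cross y-line → (4,1), t=1.3355 (wall)
  → r_1 = 1.3355
beam 2: φ=0°, α=300°
  d=(0.5000,-0.8660)  start (4,3)  tX=0.7800 tY=0.3349  stride 1/|dx|=2.0000 1/|dy|=1.1547
    cross y-line → (4,2), t=0.3349
    cross x-line → (5,2), t=0.7800
    cross y-line → (5,1), t=1.4896
    cross y-line → (5,0), t=2.6443 (wall)
  → r_2 = 2.6443
beam 3: φ=45°, α=345°
  d=(0.9659,-0.2588)  start (4,3)  tX=0.4038 tY=1.1205  stride 1/|dx|=1.0353 1/|dy|=3.8637
    cross x-line → (5,3), t=0.4038
    cross y-line → (5,2), t=1.1205
    cross x-line → (6,2), t=1.4390
    cross x-line → (7,2), t=2.4743
    cross x-line → (8,2), t=3.5096 (wall)
  → r_3 = 3.5096

ranges = [1.3355, 2.6443, 3.5096]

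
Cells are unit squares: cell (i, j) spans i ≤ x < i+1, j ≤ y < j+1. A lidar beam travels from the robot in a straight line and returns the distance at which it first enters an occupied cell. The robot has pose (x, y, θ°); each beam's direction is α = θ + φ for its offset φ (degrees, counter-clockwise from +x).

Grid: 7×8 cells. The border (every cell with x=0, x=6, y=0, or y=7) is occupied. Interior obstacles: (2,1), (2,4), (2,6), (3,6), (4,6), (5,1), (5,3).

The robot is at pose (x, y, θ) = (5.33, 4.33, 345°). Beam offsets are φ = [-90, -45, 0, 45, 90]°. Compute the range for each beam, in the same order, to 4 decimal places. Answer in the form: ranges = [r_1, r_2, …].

beam 1: φ=-90°, α=255°
  direction (-0.2588, -0.9659); cell (5,4); t to first gridline: x 1.2750, y 0.3416 (then +3.8637 / +1.0353)
    (5,3) via y @ 0.3416  # hit
  → r_1 = 0.3416
beam 2: φ=-45°, α=300°
  direction (0.5000, -0.8660); cell (5,4); t to first gridline: x 1.3400, y 0.3811 (then +2.0000 / +1.1547)
    (5,3) via y @ 0.3811  # hit
  → r_2 = 0.3811
beam 3: φ=0°, α=345°
  direction (0.9659, -0.2588); cell (5,4); t to first gridline: x 0.6936, y 1.2750 (then +1.0353 / +3.8637)
    (6,4) via x @ 0.6936  # hit
  → r_3 = 0.6936
beam 4: φ=45°, α=30°
  direction (0.8660, 0.5000); cell (5,4); t to first gridline: x 0.7736, y 1.3400 (then +1.1547 / +2.0000)
    (6,4) via x @ 0.7736  # hit
  → r_4 = 0.7736
beam 5: φ=90°, α=75°
  direction (0.2588, 0.9659); cell (5,4); t to first gridline: x 2.5887, y 0.6936 (then +3.8637 / +1.0353)
    (5,5) via y @ 0.6936
    (5,6) via y @ 1.7289
    (6,6) via x @ 2.5887  # hit
  → r_5 = 2.5887

ranges = [0.3416, 0.3811, 0.6936, 0.7736, 2.5887]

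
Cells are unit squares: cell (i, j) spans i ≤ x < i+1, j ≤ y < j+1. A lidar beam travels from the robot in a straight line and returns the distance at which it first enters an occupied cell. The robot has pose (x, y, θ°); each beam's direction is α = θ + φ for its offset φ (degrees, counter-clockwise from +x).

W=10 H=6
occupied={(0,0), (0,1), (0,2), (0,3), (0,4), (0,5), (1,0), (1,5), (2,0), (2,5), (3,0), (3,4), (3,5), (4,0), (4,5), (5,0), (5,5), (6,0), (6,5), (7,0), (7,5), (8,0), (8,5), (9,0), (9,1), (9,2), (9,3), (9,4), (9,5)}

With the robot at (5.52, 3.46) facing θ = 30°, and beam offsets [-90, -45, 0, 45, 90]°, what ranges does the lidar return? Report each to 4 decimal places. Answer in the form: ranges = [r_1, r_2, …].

beam 1: φ=-90°, α=300°
  direction (0.5000, -0.8660); cell (5,3); t to first gridline: x 0.9600, y 0.5312 (then +2.0000 / +1.1547)
    (5,2) via y @ 0.5312
    (6,2) via x @ 0.9600
    (6,1) via y @ 1.6859
    (6,0) via y @ 2.8406  # hit
  → r_1 = 2.8406
beam 2: φ=-45°, α=345°
  direction (0.9659, -0.2588); cell (5,3); t to first gridline: x 0.4969, y 1.7773 (then +1.0353 / +3.8637)
    (6,3) via x @ 0.4969
    (7,3) via x @ 1.5322
    (7,2) via y @ 1.7773
    (8,2) via x @ 2.5675
    (9,2) via x @ 3.6028  # hit
  → r_2 = 3.6028
beam 3: φ=0°, α=30°
  direction (0.8660, 0.5000); cell (5,3); t to first gridline: x 0.5543, y 1.0800 (then +1.1547 / +2.0000)
    (6,3) via x @ 0.5543
    (6,4) via y @ 1.0800
    (7,4) via x @ 1.7090
    (8,4) via x @ 2.8637
    (8,5) via y @ 3.0800  # hit
  → r_3 = 3.0800
beam 4: φ=45°, α=75°
  direction (0.2588, 0.9659); cell (5,3); t to first gridline: x 1.8546, y 0.5590 (then +3.8637 / +1.0353)
    (5,4) via y @ 0.5590
    (5,5) via y @ 1.5943  # hit
  → r_4 = 1.5943
beam 5: φ=90°, α=120°
  direction (-0.5000, 0.8660); cell (5,3); t to first gridline: x 1.0400, y 0.6235 (then +2.0000 / +1.1547)
    (5,4) via y @ 0.6235
    (4,4) via x @ 1.0400
    (4,5) via y @ 1.7782  # hit
  → r_5 = 1.7782

ranges = [2.8406, 3.6028, 3.0800, 1.5943, 1.7782]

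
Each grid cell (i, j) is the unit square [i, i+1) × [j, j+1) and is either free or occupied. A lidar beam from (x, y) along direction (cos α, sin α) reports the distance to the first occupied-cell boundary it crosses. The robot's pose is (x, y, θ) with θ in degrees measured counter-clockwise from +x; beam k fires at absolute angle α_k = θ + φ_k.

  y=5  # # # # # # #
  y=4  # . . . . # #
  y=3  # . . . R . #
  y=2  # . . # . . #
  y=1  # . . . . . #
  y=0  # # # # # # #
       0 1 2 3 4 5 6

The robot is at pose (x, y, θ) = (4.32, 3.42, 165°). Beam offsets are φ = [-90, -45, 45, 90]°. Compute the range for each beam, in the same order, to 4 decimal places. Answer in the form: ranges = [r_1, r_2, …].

ranges = [1.6357, 1.8244, 0.8400, 1.2364]

beam 1: φ=-90°, α=75°
  dir = (cos 75°, sin 75°) = (0.2588, 0.9659); from cell (4,3)
  next x-line at t=2.6273, next y-line at t=0.6005; Δt_x=3.8637, Δt_y=1.0353
    y: enter (4,4) at t=0.6005
    y: enter (4,5) at t=1.6357 ← occupied
  → r_1 = 1.6357
beam 2: φ=-45°, α=120°
  dir = (cos 120°, sin 120°) = (-0.5000, 0.8660); from cell (4,3)
  next x-line at t=0.6400, next y-line at t=0.6697; Δt_x=2.0000, Δt_y=1.1547
    x: enter (3,3) at t=0.6400
    y: enter (3,4) at t=0.6697
    y: enter (3,5) at t=1.8244 ← occupied
  → r_2 = 1.8244
beam 3: φ=45°, α=210°
  dir = (cos 210°, sin 210°) = (-0.8660, -0.5000); from cell (4,3)
  next x-line at t=0.3695, next y-line at t=0.8400; Δt_x=1.1547, Δt_y=2.0000
    x: enter (3,3) at t=0.3695
    y: enter (3,2) at t=0.8400 ← occupied
  → r_3 = 0.8400
beam 4: φ=90°, α=255°
  dir = (cos 255°, sin 255°) = (-0.2588, -0.9659); from cell (4,3)
  next x-line at t=1.2364, next y-line at t=0.4348; Δt_x=3.8637, Δt_y=1.0353
    y: enter (4,2) at t=0.4348
    x: enter (3,2) at t=1.2364 ← occupied
  → r_4 = 1.2364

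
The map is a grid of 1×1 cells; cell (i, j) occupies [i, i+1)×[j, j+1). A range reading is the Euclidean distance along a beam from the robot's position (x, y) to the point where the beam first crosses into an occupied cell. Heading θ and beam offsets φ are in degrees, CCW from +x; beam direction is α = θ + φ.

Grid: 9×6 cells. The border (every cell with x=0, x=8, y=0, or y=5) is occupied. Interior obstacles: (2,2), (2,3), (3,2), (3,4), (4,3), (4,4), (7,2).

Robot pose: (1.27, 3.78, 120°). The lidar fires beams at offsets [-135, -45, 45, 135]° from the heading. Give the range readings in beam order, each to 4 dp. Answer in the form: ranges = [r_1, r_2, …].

beam 1: φ=-135°, α=345°
  dir = (cos 345°, sin 345°) = (0.9659, -0.2588); from cell (1,3)
  next x-line at t=0.7558, next y-line at t=3.0137; Δt_x=1.0353, Δt_y=3.8637
    x: enter (2,3) at t=0.7558 ← occupied
  → r_1 = 0.7558
beam 2: φ=-45°, α=75°
  dir = (cos 75°, sin 75°) = (0.2588, 0.9659); from cell (1,3)
  next x-line at t=2.8205, next y-line at t=0.2278; Δt_x=3.8637, Δt_y=1.0353
    y: enter (1,4) at t=0.2278
    y: enter (1,5) at t=1.2630 ← occupied
  → r_2 = 1.2630
beam 3: φ=45°, α=165°
  dir = (cos 165°, sin 165°) = (-0.9659, 0.2588); from cell (1,3)
  next x-line at t=0.2795, next y-line at t=0.8500; Δt_x=1.0353, Δt_y=3.8637
    x: enter (0,3) at t=0.2795 ← occupied
  → r_3 = 0.2795
beam 4: φ=135°, α=255°
  dir = (cos 255°, sin 255°) = (-0.2588, -0.9659); from cell (1,3)
  next x-line at t=1.0432, next y-line at t=0.8075; Δt_x=3.8637, Δt_y=1.0353
    y: enter (1,2) at t=0.8075
    x: enter (0,2) at t=1.0432 ← occupied
  → r_4 = 1.0432

ranges = [0.7558, 1.2630, 0.2795, 1.0432]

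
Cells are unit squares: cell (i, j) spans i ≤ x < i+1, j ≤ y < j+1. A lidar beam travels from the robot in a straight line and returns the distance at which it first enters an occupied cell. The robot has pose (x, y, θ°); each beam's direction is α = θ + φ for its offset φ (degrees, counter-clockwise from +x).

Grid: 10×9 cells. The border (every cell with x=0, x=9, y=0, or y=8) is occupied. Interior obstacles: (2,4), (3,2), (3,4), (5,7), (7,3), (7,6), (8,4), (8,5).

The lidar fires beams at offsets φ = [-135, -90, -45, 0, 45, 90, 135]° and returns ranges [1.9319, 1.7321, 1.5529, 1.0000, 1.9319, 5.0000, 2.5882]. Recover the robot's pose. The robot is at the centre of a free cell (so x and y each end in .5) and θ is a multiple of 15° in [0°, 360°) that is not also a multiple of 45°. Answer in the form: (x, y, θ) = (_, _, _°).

Candidates: 48 free-cell centres × 16 headings = 768 poses. Raycast each; keep the one whose scan matches to 4 dp.
  (6.5, 3.5, 330°): beam 1 = 2.5882 ≠ 1.9319 ✗
  (7.5, 7.5, 255°): beam 1 = 0.5774 ≠ 1.9319 ✗
  (6.5, 3.5, 300°): beam 1 = 2.5882 ≠ 1.9319 ✗
  (1.5, 3.5, 120°): beam 2 = 1.0000 ≠ 1.7321 ✗
  …
  (6.5, 5.5, 60°): r_1=1.9319, r_2=1.7321, r_3=1.5529, r_4=1.0000, r_5=1.9319, r_6=5.0000, r_7=2.5882 — all match ✓
Unique over the lattice → pose = (6.5, 5.5, 60°).

(x, y, θ) = (6.5, 5.5, 60°)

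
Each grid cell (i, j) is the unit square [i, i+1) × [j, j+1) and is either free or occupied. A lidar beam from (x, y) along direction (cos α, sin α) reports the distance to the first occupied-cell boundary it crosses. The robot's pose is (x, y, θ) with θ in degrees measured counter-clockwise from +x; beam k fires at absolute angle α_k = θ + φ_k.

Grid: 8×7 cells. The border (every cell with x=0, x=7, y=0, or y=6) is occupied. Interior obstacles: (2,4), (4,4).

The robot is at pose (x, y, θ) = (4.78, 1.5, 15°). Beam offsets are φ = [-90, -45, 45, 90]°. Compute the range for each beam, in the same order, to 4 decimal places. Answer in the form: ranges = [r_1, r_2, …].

ranges = [0.5176, 1.0000, 4.4400, 2.5882]

beam 1: φ=-90°, α=285°
  direction (0.2588, -0.9659); cell (4,1); t to first gridline: x 0.8500, y 0.5176 (then +3.8637 / +1.0353)
    (4,0) via y @ 0.5176  # hit
  → r_1 = 0.5176
beam 2: φ=-45°, α=330°
  direction (0.8660, -0.5000); cell (4,1); t to first gridline: x 0.2540, y 1.0000 (then +1.1547 / +2.0000)
    (5,1) via x @ 0.2540
    (5,0) via y @ 1.0000  # hit
  → r_2 = 1.0000
beam 3: φ=45°, α=60°
  direction (0.5000, 0.8660); cell (4,1); t to first gridline: x 0.4400, y 0.5774 (then +2.0000 / +1.1547)
    (5,1) via x @ 0.4400
    (5,2) via y @ 0.5774
    (5,3) via y @ 1.7321
    (6,3) via x @ 2.4400
    (6,4) via y @ 2.8868
    (6,5) via y @ 4.0415
    (7,5) via x @ 4.4400  # hit
  → r_3 = 4.4400
beam 4: φ=90°, α=105°
  direction (-0.2588, 0.9659); cell (4,1); t to first gridline: x 3.0137, y 0.5176 (then +3.8637 / +1.0353)
    (4,2) via y @ 0.5176
    (4,3) via y @ 1.5529
    (4,4) via y @ 2.5882  # hit
  → r_4 = 2.5882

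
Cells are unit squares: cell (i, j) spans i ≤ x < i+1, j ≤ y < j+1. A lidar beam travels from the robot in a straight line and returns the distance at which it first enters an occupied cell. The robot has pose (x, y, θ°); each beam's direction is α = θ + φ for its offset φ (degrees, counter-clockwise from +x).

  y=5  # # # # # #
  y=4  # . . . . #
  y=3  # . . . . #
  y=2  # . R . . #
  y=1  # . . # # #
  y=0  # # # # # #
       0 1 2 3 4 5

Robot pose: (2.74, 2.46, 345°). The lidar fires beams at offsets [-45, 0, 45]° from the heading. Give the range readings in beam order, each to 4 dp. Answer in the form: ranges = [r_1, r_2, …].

ranges = [0.5312, 1.7773, 2.6096]

beam 1: φ=-45°, α=300°
  dir = (cos 300°, sin 300°) = (0.5000, -0.8660); from cell (2,2)
  next x-line at t=0.5200, next y-line at t=0.5312; Δt_x=2.0000, Δt_y=1.1547
    x: enter (3,2) at t=0.5200
    y: enter (3,1) at t=0.5312 ← occupied
  → r_1 = 0.5312
beam 2: φ=0°, α=345°
  dir = (cos 345°, sin 345°) = (0.9659, -0.2588); from cell (2,2)
  next x-line at t=0.2692, next y-line at t=1.7773; Δt_x=1.0353, Δt_y=3.8637
    x: enter (3,2) at t=0.2692
    x: enter (4,2) at t=1.3044
    y: enter (4,1) at t=1.7773 ← occupied
  → r_2 = 1.7773
beam 3: φ=45°, α=30°
  dir = (cos 30°, sin 30°) = (0.8660, 0.5000); from cell (2,2)
  next x-line at t=0.3002, next y-line at t=1.0800; Δt_x=1.1547, Δt_y=2.0000
    x: enter (3,2) at t=0.3002
    y: enter (3,3) at t=1.0800
    x: enter (4,3) at t=1.4549
    x: enter (5,3) at t=2.6096 ← occupied
  → r_3 = 2.6096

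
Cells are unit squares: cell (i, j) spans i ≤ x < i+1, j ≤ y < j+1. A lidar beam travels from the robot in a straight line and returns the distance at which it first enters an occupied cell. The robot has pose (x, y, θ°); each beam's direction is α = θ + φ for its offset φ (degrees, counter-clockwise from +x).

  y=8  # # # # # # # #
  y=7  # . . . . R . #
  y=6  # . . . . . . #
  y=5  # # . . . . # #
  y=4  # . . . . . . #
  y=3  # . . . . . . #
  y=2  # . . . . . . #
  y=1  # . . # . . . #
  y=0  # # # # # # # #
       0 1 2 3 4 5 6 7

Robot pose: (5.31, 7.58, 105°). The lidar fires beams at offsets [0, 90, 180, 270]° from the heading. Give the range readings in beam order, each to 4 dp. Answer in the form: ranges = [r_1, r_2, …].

beam 1: φ=0°, α=105°
  d=(-0.2588,0.9659)  start (5,7)  tX=1.1977 tY=0.4348  stride 1/|dx|=3.8637 1/|dy|=1.0353
    cross y-line → (5,8), t=0.4348 (wall)
  → r_1 = 0.4348
beam 2: φ=90°, α=195°
  d=(-0.9659,-0.2588)  start (5,7)  tX=0.3209 tY=2.2409  stride 1/|dx|=1.0353 1/|dy|=3.8637
    cross x-line → (4,7), t=0.3209
    cross x-line → (3,7), t=1.3562
    cross y-line → (3,6), t=2.2409
    cross x-line → (2,6), t=2.3915
    cross x-line → (1,6), t=3.4268
    cross x-line → (0,6), t=4.4620 (wall)
  → r_2 = 4.4620
beam 3: φ=180°, α=285°
  d=(0.2588,-0.9659)  start (5,7)  tX=2.6660 tY=0.6005  stride 1/|dx|=3.8637 1/|dy|=1.0353
    cross y-line → (5,6), t=0.6005
    cross y-line → (5,5), t=1.6357
    cross x-line → (6,5), t=2.6660 (wall)
  → r_3 = 2.6660
beam 4: φ=270°, α=15°
  d=(0.9659,0.2588)  start (5,7)  tX=0.7143 tY=1.6228  stride 1/|dx|=1.0353 1/|dy|=3.8637
    cross x-line → (6,7), t=0.7143
    cross y-line → (6,8), t=1.6228 (wall)
  → r_4 = 1.6228

ranges = [0.4348, 4.4620, 2.6660, 1.6228]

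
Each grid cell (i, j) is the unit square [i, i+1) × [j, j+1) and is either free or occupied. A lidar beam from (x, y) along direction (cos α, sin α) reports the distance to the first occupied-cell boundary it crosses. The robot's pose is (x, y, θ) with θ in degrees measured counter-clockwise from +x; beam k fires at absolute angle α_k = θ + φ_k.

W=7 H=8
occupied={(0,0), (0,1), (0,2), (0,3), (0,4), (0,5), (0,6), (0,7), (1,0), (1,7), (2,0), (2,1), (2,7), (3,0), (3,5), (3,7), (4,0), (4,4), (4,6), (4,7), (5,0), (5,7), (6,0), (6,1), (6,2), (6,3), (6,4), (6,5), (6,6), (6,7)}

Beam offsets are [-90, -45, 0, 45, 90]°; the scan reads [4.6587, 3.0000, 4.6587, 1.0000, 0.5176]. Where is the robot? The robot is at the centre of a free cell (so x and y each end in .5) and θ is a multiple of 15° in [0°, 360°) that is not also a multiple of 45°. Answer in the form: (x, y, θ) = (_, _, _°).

The pose lattice has 26·16 = 416 candidates. Test each by forward raycasting.
  (5.5, 2.5, 300°): beam 1 = 2.8868 ≠ 4.6587 ✗
  (4.5, 5.5, 60°): beam 1 = 1.7321 ≠ 4.6587 ✗
  (5.5, 4.5, 150°): beam 1 = 1.0000 ≠ 4.6587 ✗
  (2.5, 4.5, 285°): beam 1 = 1.5529 ≠ 4.6587 ✗
  …
  (1.5, 2.5, 75°): r_1=4.6587, r_2=3.0000, r_3=4.6587, r_4=1.0000, r_5=0.5176 — all match ✓
Only this pose fits every beam.

(x, y, θ) = (1.5, 2.5, 75°)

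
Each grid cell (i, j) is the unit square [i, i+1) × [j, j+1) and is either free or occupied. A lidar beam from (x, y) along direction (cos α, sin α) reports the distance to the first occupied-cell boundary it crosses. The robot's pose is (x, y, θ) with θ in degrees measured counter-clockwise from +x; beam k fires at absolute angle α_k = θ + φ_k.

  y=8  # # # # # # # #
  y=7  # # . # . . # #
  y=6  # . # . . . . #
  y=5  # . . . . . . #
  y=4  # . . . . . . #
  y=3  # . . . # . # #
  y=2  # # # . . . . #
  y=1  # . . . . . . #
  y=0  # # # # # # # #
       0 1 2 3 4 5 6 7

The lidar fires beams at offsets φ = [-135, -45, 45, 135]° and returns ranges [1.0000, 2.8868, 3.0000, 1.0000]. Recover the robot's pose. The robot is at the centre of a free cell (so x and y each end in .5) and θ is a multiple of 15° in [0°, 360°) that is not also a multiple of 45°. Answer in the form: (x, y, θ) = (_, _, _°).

(x, y, θ) = (5.5, 4.5, 105°)

Candidates: 34 free-cell centres × 16 headings = 544 poses. Raycast each; keep the one whose scan matches to 4 dp.
  (3.5, 4.5, 240°): beam 1 = 1.9319 ≠ 1.0000 ✗
  (3.5, 2.5, 345°): beam 1 = 0.5774 ≠ 1.0000 ✗
  (3.5, 4.5, 195°): beam 1 = 4.0415 ≠ 1.0000 ✗
  (3.5, 5.5, 210°): beam 1 = 1.5529 ≠ 1.0000 ✗
  …
  (5.5, 4.5, 105°): r_1=1.0000, r_2=2.8868, r_3=3.0000, r_4=1.0000 — all match ✓
No second candidate reproduces the full scan.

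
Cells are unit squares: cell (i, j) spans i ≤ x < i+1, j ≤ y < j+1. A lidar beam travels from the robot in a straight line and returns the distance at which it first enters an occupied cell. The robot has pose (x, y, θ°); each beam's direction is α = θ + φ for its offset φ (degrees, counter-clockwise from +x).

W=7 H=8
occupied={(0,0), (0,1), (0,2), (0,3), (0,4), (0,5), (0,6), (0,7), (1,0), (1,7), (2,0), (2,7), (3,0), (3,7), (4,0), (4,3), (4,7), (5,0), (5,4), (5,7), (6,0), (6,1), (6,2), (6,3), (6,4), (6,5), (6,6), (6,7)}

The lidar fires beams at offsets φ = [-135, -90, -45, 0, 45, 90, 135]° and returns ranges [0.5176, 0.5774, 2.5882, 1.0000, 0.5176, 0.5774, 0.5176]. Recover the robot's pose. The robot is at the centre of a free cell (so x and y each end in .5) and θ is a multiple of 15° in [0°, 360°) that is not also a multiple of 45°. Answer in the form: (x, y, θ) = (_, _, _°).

Candidates: 28 free-cell centres × 16 headings = 448 poses. Raycast each; keep the one whose scan matches to 4 dp.
  (1.5, 2.5, 285°): beam 1 = 0.5774 ≠ 0.5176 ✗
  (3.5, 4.5, 165°): beam 1 = 2.8868 ≠ 0.5176 ✗
  (3.5, 5.5, 15°): beam 1 = 5.0000 ≠ 0.5176 ✗
  (4.5, 2.5, 255°): beam 1 = 0.5774 ≠ 0.5176 ✗
  …
  (5.5, 3.5, 300°): r_1=0.5176, r_2=0.5774, r_3=2.5882, r_4=1.0000, r_5=0.5176, r_6=0.5774, r_7=0.5176 — all match ✓
Only this pose fits every beam.

(x, y, θ) = (5.5, 3.5, 300°)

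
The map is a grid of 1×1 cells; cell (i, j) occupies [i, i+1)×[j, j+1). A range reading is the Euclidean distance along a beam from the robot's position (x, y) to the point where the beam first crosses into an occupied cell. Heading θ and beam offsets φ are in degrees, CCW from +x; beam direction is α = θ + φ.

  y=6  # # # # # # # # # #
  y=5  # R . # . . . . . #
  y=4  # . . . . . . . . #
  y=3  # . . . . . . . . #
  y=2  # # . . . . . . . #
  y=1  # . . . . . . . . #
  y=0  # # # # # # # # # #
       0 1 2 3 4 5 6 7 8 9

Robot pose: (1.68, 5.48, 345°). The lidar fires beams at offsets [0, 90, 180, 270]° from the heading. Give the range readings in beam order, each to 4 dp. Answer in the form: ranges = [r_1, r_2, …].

beam 1: φ=0°, α=345°
  cosα=0.9659 sinα=-0.2588 | (1,5) | tMaxX 0.3313 tMaxY 1.8546 | tΔX 1.0353 tΔY 3.8637
    t=0.3313 [x] (2,5)
    t=1.3666 [x] (3,5) — stop
  → r_1 = 1.3666
beam 2: φ=90°, α=75°
  cosα=0.2588 sinα=0.9659 | (1,5) | tMaxX 1.2364 tMaxY 0.5383 | tΔX 3.8637 tΔY 1.0353
    t=0.5383 [y] (1,6) — stop
  → r_2 = 0.5383
beam 3: φ=180°, α=165°
  cosα=-0.9659 sinα=0.2588 | (1,5) | tMaxX 0.7040 tMaxY 2.0091 | tΔX 1.0353 tΔY 3.8637
    t=0.7040 [x] (0,5) — stop
  → r_3 = 0.7040
beam 4: φ=270°, α=255°
  cosα=-0.2588 sinα=-0.9659 | (1,5) | tMaxX 2.6273 tMaxY 0.4969 | tΔX 3.8637 tΔY 1.0353
    t=0.4969 [y] (1,4)
    t=1.5322 [y] (1,3)
    t=2.5675 [y] (1,2) — stop
  → r_4 = 2.5675

ranges = [1.3666, 0.5383, 0.7040, 2.5675]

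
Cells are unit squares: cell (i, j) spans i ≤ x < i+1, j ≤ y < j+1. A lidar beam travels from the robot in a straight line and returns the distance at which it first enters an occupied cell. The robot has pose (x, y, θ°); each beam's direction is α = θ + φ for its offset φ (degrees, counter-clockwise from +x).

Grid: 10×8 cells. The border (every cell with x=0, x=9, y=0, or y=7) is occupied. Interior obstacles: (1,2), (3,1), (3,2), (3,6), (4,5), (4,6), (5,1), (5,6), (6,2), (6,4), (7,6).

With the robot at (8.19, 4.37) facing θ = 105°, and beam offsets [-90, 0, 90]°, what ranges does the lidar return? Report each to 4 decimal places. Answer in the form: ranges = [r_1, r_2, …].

beam 1: φ=-90°, α=15°
  d=(0.9659,0.2588)  start (8,4)  tX=0.8386 tY=2.4341  stride 1/|dx|=1.0353 1/|dy|=3.8637
    cross x-line → (9,4), t=0.8386 (wall)
  → r_1 = 0.8386
beam 2: φ=0°, α=105°
  d=(-0.2588,0.9659)  start (8,4)  tX=0.7341 tY=0.6522  stride 1/|dx|=3.8637 1/|dy|=1.0353
    cross y-line → (8,5), t=0.6522
    cross x-line → (7,5), t=0.7341
    cross y-line → (7,6), t=1.6875 (wall)
  → r_2 = 1.6875
beam 3: φ=90°, α=195°
  d=(-0.9659,-0.2588)  start (8,4)  tX=0.1967 tY=1.4296  stride 1/|dx|=1.0353 1/|dy|=3.8637
    cross x-line → (7,4), t=0.1967
    cross x-line → (6,4), t=1.2320 (wall)
  → r_3 = 1.2320

ranges = [0.8386, 1.6875, 1.2320]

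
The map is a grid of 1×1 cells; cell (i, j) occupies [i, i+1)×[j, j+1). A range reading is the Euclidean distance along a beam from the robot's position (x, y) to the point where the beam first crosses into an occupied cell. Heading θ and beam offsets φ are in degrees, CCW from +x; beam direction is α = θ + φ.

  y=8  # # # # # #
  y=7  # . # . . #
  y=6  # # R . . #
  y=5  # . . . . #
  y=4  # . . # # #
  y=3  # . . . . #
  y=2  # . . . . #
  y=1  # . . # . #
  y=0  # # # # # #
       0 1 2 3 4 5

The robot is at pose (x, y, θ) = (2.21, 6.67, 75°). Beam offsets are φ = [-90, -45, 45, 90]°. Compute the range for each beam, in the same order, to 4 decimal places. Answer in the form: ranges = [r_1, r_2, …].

ranges = [2.8884, 0.6600, 0.3811, 0.2174]

beam 1: φ=-90°, α=345°
  dir = (cos 345°, sin 345°) = (0.9659, -0.2588); from cell (2,6)
  next x-line at t=0.8179, next y-line at t=2.5887; Δt_x=1.0353, Δt_y=3.8637
    x: enter (3,6) at t=0.8179
    x: enter (4,6) at t=1.8531
    y: enter (4,5) at t=2.5887
    x: enter (5,5) at t=2.8884 ← occupied
  → r_1 = 2.8884
beam 2: φ=-45°, α=30°
  dir = (cos 30°, sin 30°) = (0.8660, 0.5000); from cell (2,6)
  next x-line at t=0.9122, next y-line at t=0.6600; Δt_x=1.1547, Δt_y=2.0000
    y: enter (2,7) at t=0.6600 ← occupied
  → r_2 = 0.6600
beam 3: φ=45°, α=120°
  dir = (cos 120°, sin 120°) = (-0.5000, 0.8660); from cell (2,6)
  next x-line at t=0.4200, next y-line at t=0.3811; Δt_x=2.0000, Δt_y=1.1547
    y: enter (2,7) at t=0.3811 ← occupied
  → r_3 = 0.3811
beam 4: φ=90°, α=165°
  dir = (cos 165°, sin 165°) = (-0.9659, 0.2588); from cell (2,6)
  next x-line at t=0.2174, next y-line at t=1.2750; Δt_x=1.0353, Δt_y=3.8637
    x: enter (1,6) at t=0.2174 ← occupied
  → r_4 = 0.2174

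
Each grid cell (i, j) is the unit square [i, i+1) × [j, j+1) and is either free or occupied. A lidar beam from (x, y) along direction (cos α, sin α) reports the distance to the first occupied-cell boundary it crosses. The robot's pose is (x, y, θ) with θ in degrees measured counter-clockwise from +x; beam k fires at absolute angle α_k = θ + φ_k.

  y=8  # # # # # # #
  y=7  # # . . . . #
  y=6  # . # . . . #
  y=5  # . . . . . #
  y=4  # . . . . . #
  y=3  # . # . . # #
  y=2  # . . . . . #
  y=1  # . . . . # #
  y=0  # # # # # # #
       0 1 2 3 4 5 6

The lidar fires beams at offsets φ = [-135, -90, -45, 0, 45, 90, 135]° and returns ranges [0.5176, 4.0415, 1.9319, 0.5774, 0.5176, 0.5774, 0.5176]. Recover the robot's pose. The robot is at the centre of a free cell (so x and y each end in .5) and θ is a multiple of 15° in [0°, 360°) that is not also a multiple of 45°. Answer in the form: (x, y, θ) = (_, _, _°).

(x, y, θ) = (2.5, 7.5, 60°)

The pose lattice has 30·16 = 480 candidates. Test each by forward raycasting.
  (5.5, 6.5, 300°): beam 1 = 3.6235 ≠ 0.5176 ✗
  (2.5, 4.5, 210°): beam 1 = 1.5529 ≠ 0.5176 ✗
  (1.5, 6.5, 120°): beam 2 = 0.5774 ≠ 4.0415 ✗
  …
  (2.5, 7.5, 60°): r_1=0.5176, r_2=4.0415, r_3=1.9319, r_4=0.5774, r_5=0.5176, r_6=0.5774, r_7=0.5176 — all match ✓
No second candidate reproduces the full scan.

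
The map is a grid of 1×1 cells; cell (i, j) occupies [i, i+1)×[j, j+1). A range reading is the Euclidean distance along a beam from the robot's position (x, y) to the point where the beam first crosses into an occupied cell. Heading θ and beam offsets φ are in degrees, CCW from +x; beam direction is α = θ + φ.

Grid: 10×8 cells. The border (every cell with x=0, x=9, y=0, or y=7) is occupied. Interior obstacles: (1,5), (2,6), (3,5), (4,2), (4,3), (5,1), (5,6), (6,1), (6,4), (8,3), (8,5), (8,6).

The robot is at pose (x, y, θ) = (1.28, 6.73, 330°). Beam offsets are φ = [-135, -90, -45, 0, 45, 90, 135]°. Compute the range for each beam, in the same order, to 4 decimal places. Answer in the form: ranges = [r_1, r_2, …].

beam 1: φ=-135°, α=195°
  cosα=-0.9659 sinα=-0.2588 | (1,6) | tMaxX 0.2899 tMaxY 2.8205 | tΔX 1.0353 tΔY 3.8637
    t=0.2899 [x] (0,6) — stop
  → r_1 = 0.2899
beam 2: φ=-90°, α=240°
  cosα=-0.5000 sinα=-0.8660 | (1,6) | tMaxX 0.5600 tMaxY 0.8429 | tΔX 2.0000 tΔY 1.1547
    t=0.5600 [x] (0,6) — stop
  → r_2 = 0.5600
beam 3: φ=-45°, α=285°
  cosα=0.2588 sinα=-0.9659 | (1,6) | tMaxX 2.7819 tMaxY 0.7558 | tΔX 3.8637 tΔY 1.0353
    t=0.7558 [y] (1,5) — stop
  → r_3 = 0.7558
beam 4: φ=0°, α=330°
  cosα=0.8660 sinα=-0.5000 | (1,6) | tMaxX 0.8314 tMaxY 1.4600 | tΔX 1.1547 tΔY 2.0000
    t=0.8314 [x] (2,6) — stop
  → r_4 = 0.8314
beam 5: φ=45°, α=15°
  cosα=0.9659 sinα=0.2588 | (1,6) | tMaxX 0.7454 tMaxY 1.0432 | tΔX 1.0353 tΔY 3.8637
    t=0.7454 [x] (2,6) — stop
  → r_5 = 0.7454
beam 6: φ=90°, α=60°
  cosα=0.5000 sinα=0.8660 | (1,6) | tMaxX 1.4400 tMaxY 0.3118 | tΔX 2.0000 tΔY 1.1547
    t=0.3118 [y] (1,7) — stop
  → r_6 = 0.3118
beam 7: φ=135°, α=105°
  cosα=-0.2588 sinα=0.9659 | (1,6) | tMaxX 1.0818 tMaxY 0.2795 | tΔX 3.8637 tΔY 1.0353
    t=0.2795 [y] (1,7) — stop
  → r_7 = 0.2795

ranges = [0.2899, 0.5600, 0.7558, 0.8314, 0.7454, 0.3118, 0.2795]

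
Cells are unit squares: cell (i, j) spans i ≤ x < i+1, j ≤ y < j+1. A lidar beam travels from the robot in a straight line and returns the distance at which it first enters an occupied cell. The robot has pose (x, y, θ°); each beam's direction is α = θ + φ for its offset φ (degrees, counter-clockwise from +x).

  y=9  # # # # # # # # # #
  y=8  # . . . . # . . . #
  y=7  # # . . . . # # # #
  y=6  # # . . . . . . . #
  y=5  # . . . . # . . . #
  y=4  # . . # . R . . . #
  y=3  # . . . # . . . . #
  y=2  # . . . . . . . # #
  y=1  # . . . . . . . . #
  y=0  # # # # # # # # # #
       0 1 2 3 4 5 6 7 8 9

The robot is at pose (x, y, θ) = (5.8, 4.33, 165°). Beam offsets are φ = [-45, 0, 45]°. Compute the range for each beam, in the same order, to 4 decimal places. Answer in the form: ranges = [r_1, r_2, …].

ranges = [0.7736, 1.8635, 0.9238]

beam 1: φ=-45°, α=120°
  d=(-0.5000,0.8660)  start (5,4)  tX=1.6000 tY=0.7736  stride 1/|dx|=2.0000 1/|dy|=1.1547
    cross y-line → (5,5), t=0.7736 (wall)
  → r_1 = 0.7736
beam 2: φ=0°, α=165°
  d=(-0.9659,0.2588)  start (5,4)  tX=0.8282 tY=2.5887  stride 1/|dx|=1.0353 1/|dy|=3.8637
    cross x-line → (4,4), t=0.8282
    cross x-line → (3,4), t=1.8635 (wall)
  → r_2 = 1.8635
beam 3: φ=45°, α=210°
  d=(-0.8660,-0.5000)  start (5,4)  tX=0.9238 tY=0.6600  stride 1/|dx|=1.1547 1/|dy|=2.0000
    cross y-line → (5,3), t=0.6600
    cross x-line → (4,3), t=0.9238 (wall)
  → r_3 = 0.9238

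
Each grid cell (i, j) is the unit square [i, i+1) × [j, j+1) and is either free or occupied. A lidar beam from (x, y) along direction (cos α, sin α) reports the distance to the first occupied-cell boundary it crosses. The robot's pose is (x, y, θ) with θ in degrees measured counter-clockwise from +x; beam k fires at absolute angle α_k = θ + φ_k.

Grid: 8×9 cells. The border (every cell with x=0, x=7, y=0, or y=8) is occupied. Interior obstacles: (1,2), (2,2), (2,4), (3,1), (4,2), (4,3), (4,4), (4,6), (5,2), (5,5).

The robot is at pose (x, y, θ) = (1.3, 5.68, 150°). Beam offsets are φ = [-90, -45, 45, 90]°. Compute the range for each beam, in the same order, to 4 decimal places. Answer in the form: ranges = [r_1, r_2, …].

beam 1: φ=-90°, α=60°
  cosα=0.5000 sinα=0.8660 | (1,5) | tMaxX 1.4000 tMaxY 0.3695 | tΔX 2.0000 tΔY 1.1547
    t=0.3695 [y] (1,6)
    t=1.4000 [x] (2,6)
    t=1.5242 [y] (2,7)
    t=2.6789 [y] (2,8) — stop
  → r_1 = 2.6789
beam 2: φ=-45°, α=105°
  cosα=-0.2588 sinα=0.9659 | (1,5) | tMaxX 1.1591 tMaxY 0.3313 | tΔX 3.8637 tΔY 1.0353
    t=0.3313 [y] (1,6)
    t=1.1591 [x] (0,6) — stop
  → r_2 = 1.1591
beam 3: φ=45°, α=195°
  cosα=-0.9659 sinα=-0.2588 | (1,5) | tMaxX 0.3106 tMaxY 2.6273 | tΔX 1.0353 tΔY 3.8637
    t=0.3106 [x] (0,5) — stop
  → r_3 = 0.3106
beam 4: φ=90°, α=240°
  cosα=-0.5000 sinα=-0.8660 | (1,5) | tMaxX 0.6000 tMaxY 0.7852 | tΔX 2.0000 tΔY 1.1547
    t=0.6000 [x] (0,5) — stop
  → r_4 = 0.6000

ranges = [2.6789, 1.1591, 0.3106, 0.6000]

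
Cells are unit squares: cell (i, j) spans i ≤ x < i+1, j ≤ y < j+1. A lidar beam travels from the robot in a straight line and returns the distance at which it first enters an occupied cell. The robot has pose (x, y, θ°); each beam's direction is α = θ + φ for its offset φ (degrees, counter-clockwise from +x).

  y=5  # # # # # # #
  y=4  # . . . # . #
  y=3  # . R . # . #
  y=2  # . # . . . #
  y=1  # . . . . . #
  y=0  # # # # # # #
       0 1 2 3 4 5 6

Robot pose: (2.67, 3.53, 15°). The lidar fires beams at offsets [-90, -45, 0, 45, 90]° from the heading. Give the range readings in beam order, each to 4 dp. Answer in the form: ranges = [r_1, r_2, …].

beam 1: φ=-90°, α=285°
  cosα=0.2588 sinα=-0.9659 | (2,3) | tMaxX 1.2750 tMaxY 0.5487 | tΔX 3.8637 tΔY 1.0353
    t=0.5487 [y] (2,2) — stop
  → r_1 = 0.5487
beam 2: φ=-45°, α=330°
  cosα=0.8660 sinα=-0.5000 | (2,3) | tMaxX 0.3811 tMaxY 1.0600 | tΔX 1.1547 tΔY 2.0000
    t=0.3811 [x] (3,3)
    t=1.0600 [y] (3,2)
    t=1.5358 [x] (4,2)
    t=2.6905 [x] (5,2)
    t=3.0600 [y] (5,1)
    t=3.8452 [x] (6,1) — stop
  → r_2 = 3.8452
beam 3: φ=0°, α=15°
  cosα=0.9659 sinα=0.2588 | (2,3) | tMaxX 0.3416 tMaxY 1.8159 | tΔX 1.0353 tΔY 3.8637
    t=0.3416 [x] (3,3)
    t=1.3769 [x] (4,3) — stop
  → r_3 = 1.3769
beam 4: φ=45°, α=60°
  cosα=0.5000 sinα=0.8660 | (2,3) | tMaxX 0.6600 tMaxY 0.5427 | tΔX 2.0000 tΔY 1.1547
    t=0.5427 [y] (2,4)
    t=0.6600 [x] (3,4)
    t=1.6974 [y] (3,5) — stop
  → r_4 = 1.6974
beam 5: φ=90°, α=105°
  cosα=-0.2588 sinα=0.9659 | (2,3) | tMaxX 2.5887 tMaxY 0.4866 | tΔX 3.8637 tΔY 1.0353
    t=0.4866 [y] (2,4)
    t=1.5219 [y] (2,5) — stop
  → r_5 = 1.5219

ranges = [0.5487, 3.8452, 1.3769, 1.6974, 1.5219]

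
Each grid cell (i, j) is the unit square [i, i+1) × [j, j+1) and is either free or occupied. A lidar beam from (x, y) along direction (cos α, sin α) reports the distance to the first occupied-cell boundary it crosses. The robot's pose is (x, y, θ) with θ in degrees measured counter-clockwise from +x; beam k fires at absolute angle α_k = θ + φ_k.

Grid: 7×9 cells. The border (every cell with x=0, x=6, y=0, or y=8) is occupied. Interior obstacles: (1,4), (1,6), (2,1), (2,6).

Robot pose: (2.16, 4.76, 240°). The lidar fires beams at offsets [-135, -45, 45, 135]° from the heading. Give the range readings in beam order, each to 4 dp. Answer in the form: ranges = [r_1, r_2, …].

ranges = [1.2837, 0.1656, 2.8574, 3.9755]

beam 1: φ=-135°, α=105°
  cosα=-0.2588 sinα=0.9659 | (2,4) | tMaxX 0.6182 tMaxY 0.2485 | tΔX 3.8637 tΔY 1.0353
    t=0.2485 [y] (2,5)
    t=0.6182 [x] (1,5)
    t=1.2837 [y] (1,6) — stop
  → r_1 = 1.2837
beam 2: φ=-45°, α=195°
  cosα=-0.9659 sinα=-0.2588 | (2,4) | tMaxX 0.1656 tMaxY 2.9364 | tΔX 1.0353 tΔY 3.8637
    t=0.1656 [x] (1,4) — stop
  → r_2 = 0.1656
beam 3: φ=45°, α=285°
  cosα=0.2588 sinα=-0.9659 | (2,4) | tMaxX 3.2455 tMaxY 0.7868 | tΔX 3.8637 tΔY 1.0353
    t=0.7868 [y] (2,3)
    t=1.8221 [y] (2,2)
    t=2.8574 [y] (2,1) — stop
  → r_3 = 2.8574
beam 4: φ=135°, α=15°
  cosα=0.9659 sinα=0.2588 | (2,4) | tMaxX 0.8696 tMaxY 0.9273 | tΔX 1.0353 tΔY 3.8637
    t=0.8696 [x] (3,4)
    t=0.9273 [y] (3,5)
    t=1.9049 [x] (4,5)
    t=2.9402 [x] (5,5)
    t=3.9755 [x] (6,5) — stop
  → r_4 = 3.9755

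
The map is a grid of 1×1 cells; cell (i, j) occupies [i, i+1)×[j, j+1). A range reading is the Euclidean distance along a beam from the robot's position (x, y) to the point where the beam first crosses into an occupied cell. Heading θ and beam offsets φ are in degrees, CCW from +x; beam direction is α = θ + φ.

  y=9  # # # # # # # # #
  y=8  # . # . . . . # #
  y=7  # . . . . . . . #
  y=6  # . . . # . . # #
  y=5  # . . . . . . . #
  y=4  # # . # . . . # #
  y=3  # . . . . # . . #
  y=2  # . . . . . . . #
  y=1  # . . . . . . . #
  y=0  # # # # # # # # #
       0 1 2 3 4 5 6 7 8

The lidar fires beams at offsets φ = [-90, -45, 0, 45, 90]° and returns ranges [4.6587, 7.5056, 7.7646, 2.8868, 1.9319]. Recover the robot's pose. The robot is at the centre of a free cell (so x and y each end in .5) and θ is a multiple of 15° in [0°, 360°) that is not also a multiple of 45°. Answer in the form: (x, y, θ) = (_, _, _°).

(x, y, θ) = (3.5, 1.5, 105°)

Candidates: 48 free-cell centres × 16 headings = 768 poses. Raycast each; keep the one whose scan matches to 4 dp.
  (5.5, 6.5, 120°): beam 1 = 2.8868 ≠ 4.6587 ✗
  (1.5, 3.5, 15°): beam 1 = 2.5882 ≠ 4.6587 ✗
  (5.5, 1.5, 150°): beam 1 = 3.0000 ≠ 4.6587 ✗
  (1.5, 1.5, 255°): beam 1 = 0.5176 ≠ 4.6587 ✗
  …
  (3.5, 1.5, 105°): r_1=4.6587, r_2=7.5056, r_3=7.7646, r_4=2.8868, r_5=1.9319 — all match ✓
No second candidate reproduces the full scan.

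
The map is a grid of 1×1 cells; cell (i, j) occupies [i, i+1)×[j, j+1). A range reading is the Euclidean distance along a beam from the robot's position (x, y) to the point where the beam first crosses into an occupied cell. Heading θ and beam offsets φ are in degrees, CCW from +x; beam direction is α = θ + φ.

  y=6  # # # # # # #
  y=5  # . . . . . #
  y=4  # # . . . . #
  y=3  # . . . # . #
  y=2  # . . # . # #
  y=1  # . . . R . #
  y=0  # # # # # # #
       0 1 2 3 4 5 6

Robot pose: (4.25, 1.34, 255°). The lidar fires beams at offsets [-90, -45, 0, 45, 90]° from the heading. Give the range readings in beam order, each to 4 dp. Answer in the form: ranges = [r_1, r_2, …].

ranges = [3.3646, 0.6800, 0.3520, 0.3926, 1.3137]

beam 1: φ=-90°, α=165°
  d=(-0.9659,0.2588)  start (4,1)  tX=0.2588 tY=2.5500  stride 1/|dx|=1.0353 1/|dy|=3.8637
    cross x-line → (3,1), t=0.2588
    cross x-line → (2,1), t=1.2941
    cross x-line → (1,1), t=2.3294
    cross y-line → (1,2), t=2.5500
    cross x-line → (0,2), t=3.3646 (wall)
  → r_1 = 3.3646
beam 2: φ=-45°, α=210°
  d=(-0.8660,-0.5000)  start (4,1)  tX=0.2887 tY=0.6800  stride 1/|dx|=1.1547 1/|dy|=2.0000
    cross x-line → (3,1), t=0.2887
    cross y-line → (3,0), t=0.6800 (wall)
  → r_2 = 0.6800
beam 3: φ=0°, α=255°
  d=(-0.2588,-0.9659)  start (4,1)  tX=0.9659 tY=0.3520  stride 1/|dx|=3.8637 1/|dy|=1.0353
    cross y-line → (4,0), t=0.3520 (wall)
  → r_3 = 0.3520
beam 4: φ=45°, α=300°
  d=(0.5000,-0.8660)  start (4,1)  tX=1.5000 tY=0.3926  stride 1/|dx|=2.0000 1/|dy|=1.1547
    cross y-line → (4,0), t=0.3926 (wall)
  → r_4 = 0.3926
beam 5: φ=90°, α=345°
  d=(0.9659,-0.2588)  start (4,1)  tX=0.7765 tY=1.3137  stride 1/|dx|=1.0353 1/|dy|=3.8637
    cross x-line → (5,1), t=0.7765
    cross y-line → (5,0), t=1.3137 (wall)
  → r_5 = 1.3137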